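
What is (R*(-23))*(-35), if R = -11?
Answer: -8855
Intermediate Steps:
(R*(-23))*(-35) = -11*(-23)*(-35) = 253*(-35) = -8855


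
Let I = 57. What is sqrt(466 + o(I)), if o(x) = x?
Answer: sqrt(523) ≈ 22.869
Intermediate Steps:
sqrt(466 + o(I)) = sqrt(466 + 57) = sqrt(523)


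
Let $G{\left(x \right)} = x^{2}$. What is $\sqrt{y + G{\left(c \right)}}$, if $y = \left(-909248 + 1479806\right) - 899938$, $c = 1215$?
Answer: $7 \sqrt{23405} \approx 1070.9$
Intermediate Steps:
$y = -329380$ ($y = 570558 - 899938 = -329380$)
$\sqrt{y + G{\left(c \right)}} = \sqrt{-329380 + 1215^{2}} = \sqrt{-329380 + 1476225} = \sqrt{1146845} = 7 \sqrt{23405}$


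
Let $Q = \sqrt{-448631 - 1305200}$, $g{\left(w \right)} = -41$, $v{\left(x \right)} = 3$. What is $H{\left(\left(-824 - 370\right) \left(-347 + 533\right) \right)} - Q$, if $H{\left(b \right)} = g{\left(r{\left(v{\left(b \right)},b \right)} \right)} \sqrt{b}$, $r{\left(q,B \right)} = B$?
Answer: $i \left(- \sqrt{1753831} - 246 \sqrt{6169}\right) \approx - 20646.0 i$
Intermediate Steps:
$H{\left(b \right)} = - 41 \sqrt{b}$
$Q = i \sqrt{1753831}$ ($Q = \sqrt{-448631 - 1305200} = \sqrt{-1753831} = i \sqrt{1753831} \approx 1324.3 i$)
$H{\left(\left(-824 - 370\right) \left(-347 + 533\right) \right)} - Q = - 41 \sqrt{\left(-824 - 370\right) \left(-347 + 533\right)} - i \sqrt{1753831} = - 41 \sqrt{\left(-1194\right) 186} - i \sqrt{1753831} = - 41 \sqrt{-222084} - i \sqrt{1753831} = - 41 \cdot 6 i \sqrt{6169} - i \sqrt{1753831} = - 246 i \sqrt{6169} - i \sqrt{1753831} = - i \sqrt{1753831} - 246 i \sqrt{6169}$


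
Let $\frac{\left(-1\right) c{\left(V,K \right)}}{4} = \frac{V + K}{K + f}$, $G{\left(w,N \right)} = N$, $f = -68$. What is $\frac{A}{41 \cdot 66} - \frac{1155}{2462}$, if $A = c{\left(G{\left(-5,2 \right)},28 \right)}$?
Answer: $- \frac{259837}{555181} \approx -0.46802$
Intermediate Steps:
$c{\left(V,K \right)} = - \frac{4 \left(K + V\right)}{-68 + K}$ ($c{\left(V,K \right)} = - 4 \frac{V + K}{K - 68} = - 4 \frac{K + V}{-68 + K} = - \frac{4 \left(K + V\right)}{-68 + K}$)
$A = 3$ ($A = \frac{4 \left(\left(-1\right) 28 - 2\right)}{-68 + 28} = \frac{4 \left(-28 - 2\right)}{-40} = 4 \left(- \frac{1}{40}\right) \left(-30\right) = 3$)
$\frac{A}{41 \cdot 66} - \frac{1155}{2462} = \frac{3}{41 \cdot 66} - \frac{1155}{2462} = \frac{3}{2706} - \frac{1155}{2462} = 3 \cdot \frac{1}{2706} - \frac{1155}{2462} = \frac{1}{902} - \frac{1155}{2462} = - \frac{259837}{555181}$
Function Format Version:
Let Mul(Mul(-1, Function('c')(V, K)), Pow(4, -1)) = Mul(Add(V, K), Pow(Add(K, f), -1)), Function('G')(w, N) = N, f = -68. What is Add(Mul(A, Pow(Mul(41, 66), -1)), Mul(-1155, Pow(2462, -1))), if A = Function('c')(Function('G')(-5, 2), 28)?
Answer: Rational(-259837, 555181) ≈ -0.46802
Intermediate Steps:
Function('c')(V, K) = Mul(-4, Pow(Add(-68, K), -1), Add(K, V)) (Function('c')(V, K) = Mul(-4, Mul(Add(V, K), Pow(Add(K, -68), -1))) = Mul(-4, Mul(Add(K, V), Pow(Add(-68, K), -1))) = Mul(-4, Mul(Pow(Add(-68, K), -1), Add(K, V))) = Mul(-4, Pow(Add(-68, K), -1), Add(K, V)))
A = 3 (A = Mul(4, Pow(Add(-68, 28), -1), Add(Mul(-1, 28), Mul(-1, 2))) = Mul(4, Pow(-40, -1), Add(-28, -2)) = Mul(4, Rational(-1, 40), -30) = 3)
Add(Mul(A, Pow(Mul(41, 66), -1)), Mul(-1155, Pow(2462, -1))) = Add(Mul(3, Pow(Mul(41, 66), -1)), Mul(-1155, Pow(2462, -1))) = Add(Mul(3, Pow(2706, -1)), Mul(-1155, Rational(1, 2462))) = Add(Mul(3, Rational(1, 2706)), Rational(-1155, 2462)) = Add(Rational(1, 902), Rational(-1155, 2462)) = Rational(-259837, 555181)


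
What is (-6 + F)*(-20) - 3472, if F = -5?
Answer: -3252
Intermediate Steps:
(-6 + F)*(-20) - 3472 = (-6 - 5)*(-20) - 3472 = -11*(-20) - 3472 = 220 - 3472 = -3252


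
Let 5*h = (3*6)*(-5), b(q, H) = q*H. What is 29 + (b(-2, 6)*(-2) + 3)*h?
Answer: -457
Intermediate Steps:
b(q, H) = H*q
h = -18 (h = ((3*6)*(-5))/5 = (18*(-5))/5 = (⅕)*(-90) = -18)
29 + (b(-2, 6)*(-2) + 3)*h = 29 + ((6*(-2))*(-2) + 3)*(-18) = 29 + (-12*(-2) + 3)*(-18) = 29 + (24 + 3)*(-18) = 29 + 27*(-18) = 29 - 486 = -457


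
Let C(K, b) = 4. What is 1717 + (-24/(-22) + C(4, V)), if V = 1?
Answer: 18943/11 ≈ 1722.1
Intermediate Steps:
1717 + (-24/(-22) + C(4, V)) = 1717 + (-24/(-22) + 4) = 1717 + (-1/22*(-24) + 4) = 1717 + (12/11 + 4) = 1717 + 56/11 = 18943/11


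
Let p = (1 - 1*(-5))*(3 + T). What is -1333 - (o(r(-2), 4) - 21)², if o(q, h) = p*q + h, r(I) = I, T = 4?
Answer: -11534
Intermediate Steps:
p = 42 (p = (1 - 1*(-5))*(3 + 4) = (1 + 5)*7 = 6*7 = 42)
o(q, h) = h + 42*q (o(q, h) = 42*q + h = h + 42*q)
-1333 - (o(r(-2), 4) - 21)² = -1333 - ((4 + 42*(-2)) - 21)² = -1333 - ((4 - 84) - 21)² = -1333 - (-80 - 21)² = -1333 - 1*(-101)² = -1333 - 1*10201 = -1333 - 10201 = -11534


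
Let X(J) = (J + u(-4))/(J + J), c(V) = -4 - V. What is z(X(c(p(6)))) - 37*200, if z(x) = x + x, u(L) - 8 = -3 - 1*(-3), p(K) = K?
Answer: -36999/5 ≈ -7399.8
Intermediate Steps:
u(L) = 8 (u(L) = 8 + (-3 - 1*(-3)) = 8 + (-3 + 3) = 8 + 0 = 8)
X(J) = (8 + J)/(2*J) (X(J) = (J + 8)/(J + J) = (8 + J)/((2*J)) = (8 + J)*(1/(2*J)) = (8 + J)/(2*J))
z(x) = 2*x
z(X(c(p(6)))) - 37*200 = 2*((8 + (-4 - 1*6))/(2*(-4 - 1*6))) - 37*200 = 2*((8 + (-4 - 6))/(2*(-4 - 6))) - 7400 = 2*((½)*(8 - 10)/(-10)) - 7400 = 2*((½)*(-⅒)*(-2)) - 7400 = 2*(⅒) - 7400 = ⅕ - 7400 = -36999/5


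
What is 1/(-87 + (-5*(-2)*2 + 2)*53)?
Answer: 1/1079 ≈ 0.00092678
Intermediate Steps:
1/(-87 + (-5*(-2)*2 + 2)*53) = 1/(-87 + (10*2 + 2)*53) = 1/(-87 + (20 + 2)*53) = 1/(-87 + 22*53) = 1/(-87 + 1166) = 1/1079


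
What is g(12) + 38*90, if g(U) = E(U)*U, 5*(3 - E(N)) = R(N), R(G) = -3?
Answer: 17316/5 ≈ 3463.2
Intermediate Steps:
E(N) = 18/5 (E(N) = 3 - 1/5*(-3) = 3 + 3/5 = 18/5)
g(U) = 18*U/5
g(12) + 38*90 = (18/5)*12 + 38*90 = 216/5 + 3420 = 17316/5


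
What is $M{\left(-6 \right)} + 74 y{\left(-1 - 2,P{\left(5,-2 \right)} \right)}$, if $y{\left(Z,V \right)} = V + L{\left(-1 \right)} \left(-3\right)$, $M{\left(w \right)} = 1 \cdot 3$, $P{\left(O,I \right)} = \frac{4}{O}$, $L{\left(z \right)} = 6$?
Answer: $- \frac{6349}{5} \approx -1269.8$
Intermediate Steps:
$M{\left(w \right)} = 3$
$y{\left(Z,V \right)} = -18 + V$ ($y{\left(Z,V \right)} = V + 6 \left(-3\right) = V - 18 = -18 + V$)
$M{\left(-6 \right)} + 74 y{\left(-1 - 2,P{\left(5,-2 \right)} \right)} = 3 + 74 \left(-18 + \frac{4}{5}\right) = 3 + 74 \left(- \frac{86}{5}\right) = 3 - \frac{6364}{5} = - \frac{6349}{5}$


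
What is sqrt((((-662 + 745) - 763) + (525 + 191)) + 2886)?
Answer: sqrt(2922) ≈ 54.056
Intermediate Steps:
sqrt((((-662 + 745) - 763) + (525 + 191)) + 2886) = sqrt(((83 - 763) + 716) + 2886) = sqrt((-680 + 716) + 2886) = sqrt(36 + 2886) = sqrt(2922)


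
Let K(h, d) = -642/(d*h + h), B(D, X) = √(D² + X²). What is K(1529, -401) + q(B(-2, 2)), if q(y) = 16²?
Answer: 78285121/305800 ≈ 256.00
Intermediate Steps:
q(y) = 256
K(h, d) = -642/(h + d*h)
K(1529, -401) + q(B(-2, 2)) = -642/(1529*(1 - 401)) + 256 = -642*1/1529/(-400) + 256 = -642*1/1529*(-1/400) + 256 = 321/305800 + 256 = 78285121/305800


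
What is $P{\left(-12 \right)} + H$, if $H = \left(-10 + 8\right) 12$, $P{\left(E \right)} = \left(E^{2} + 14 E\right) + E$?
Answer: $-60$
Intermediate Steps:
$P{\left(E \right)} = E^{2} + 15 E$
$H = -24$ ($H = \left(-2\right) 12 = -24$)
$P{\left(-12 \right)} + H = - 12 \left(15 - 12\right) - 24 = \left(-12\right) 3 - 24 = -36 - 24 = -60$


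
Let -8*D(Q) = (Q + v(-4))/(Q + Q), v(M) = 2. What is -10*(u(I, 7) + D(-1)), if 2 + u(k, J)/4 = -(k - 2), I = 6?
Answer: 1915/8 ≈ 239.38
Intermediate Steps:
u(k, J) = -4*k (u(k, J) = -8 + 4*(-(k - 2)) = -8 + 4*(-(-2 + k)) = -8 + 4*(2 - k) = -8 + (8 - 4*k) = -4*k)
D(Q) = -(2 + Q)/(16*Q) (D(Q) = -(Q + 2)/(8*(Q + Q)) = -(2 + Q)/(8*(2*Q)) = -(2 + Q)*1/(2*Q)/8 = -(2 + Q)/(16*Q))
-10*(u(I, 7) + D(-1)) = -10*(-4*6 + (1/16)*(-2 - 1*(-1))/(-1)) = -10*(-24 + (1/16)*(-1)*(-2 + 1)) = -10*(-24 + (1/16)*(-1)*(-1)) = -10*(-24 + 1/16) = -10*(-383/16) = 1915/8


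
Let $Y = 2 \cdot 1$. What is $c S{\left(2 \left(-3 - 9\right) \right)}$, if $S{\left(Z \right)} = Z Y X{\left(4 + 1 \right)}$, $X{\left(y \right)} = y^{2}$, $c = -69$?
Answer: $82800$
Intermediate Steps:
$Y = 2$
$S{\left(Z \right)} = 50 Z$ ($S{\left(Z \right)} = Z 2 \left(4 + 1\right)^{2} = 2 Z 5^{2} = 2 Z 25 = 50 Z$)
$c S{\left(2 \left(-3 - 9\right) \right)} = - 69 \cdot 50 \cdot 2 \left(-3 - 9\right) = - 69 \cdot 50 \cdot 2 \left(-12\right) = - 69 \cdot 50 \left(-24\right) = \left(-69\right) \left(-1200\right) = 82800$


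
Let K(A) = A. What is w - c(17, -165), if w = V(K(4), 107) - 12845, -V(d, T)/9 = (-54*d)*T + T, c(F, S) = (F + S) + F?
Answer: 194331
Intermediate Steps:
c(F, S) = S + 2*F
V(d, T) = -9*T + 486*T*d (V(d, T) = -9*((-54*d)*T + T) = -9*(-54*T*d + T) = -9*(T - 54*T*d) = -9*T + 486*T*d)
w = 194200 (w = 9*107*(-1 + 54*4) - 12845 = 9*107*(-1 + 216) - 12845 = 9*107*215 - 12845 = 207045 - 12845 = 194200)
w - c(17, -165) = 194200 - (-165 + 2*17) = 194200 - (-165 + 34) = 194200 - 1*(-131) = 194200 + 131 = 194331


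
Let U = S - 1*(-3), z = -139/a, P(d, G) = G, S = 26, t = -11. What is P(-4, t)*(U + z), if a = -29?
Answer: -10780/29 ≈ -371.72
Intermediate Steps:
z = 139/29 (z = -139/(-29) = -139*(-1/29) = 139/29 ≈ 4.7931)
U = 29 (U = 26 - 1*(-3) = 26 + 3 = 29)
P(-4, t)*(U + z) = -11*(29 + 139/29) = -11*980/29 = -10780/29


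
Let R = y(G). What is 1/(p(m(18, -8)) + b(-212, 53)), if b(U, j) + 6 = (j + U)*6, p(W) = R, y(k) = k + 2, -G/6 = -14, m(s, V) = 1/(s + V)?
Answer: -1/874 ≈ -0.0011442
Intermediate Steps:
m(s, V) = 1/(V + s)
G = 84 (G = -6*(-14) = 84)
y(k) = 2 + k
R = 86 (R = 2 + 84 = 86)
p(W) = 86
b(U, j) = -6 + 6*U + 6*j (b(U, j) = -6 + (j + U)*6 = -6 + (U + j)*6 = -6 + (6*U + 6*j) = -6 + 6*U + 6*j)
1/(p(m(18, -8)) + b(-212, 53)) = 1/(86 + (-6 + 6*(-212) + 6*53)) = 1/(86 + (-6 - 1272 + 318)) = 1/(86 - 960) = 1/(-874) = -1/874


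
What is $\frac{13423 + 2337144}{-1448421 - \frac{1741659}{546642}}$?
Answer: $- \frac{428306215338}{263923164647} \approx -1.6228$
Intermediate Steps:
$\frac{13423 + 2337144}{-1448421 - \frac{1741659}{546642}} = \frac{2350567}{-1448421 - \frac{580553}{182214}} = \frac{2350567}{- \frac{263923164647}{182214}} = 2350567 \left(- \frac{182214}{263923164647}\right) = - \frac{428306215338}{263923164647}$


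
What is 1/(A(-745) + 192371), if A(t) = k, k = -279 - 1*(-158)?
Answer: 1/192250 ≈ 5.2016e-6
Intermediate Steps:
k = -121 (k = -279 + 158 = -121)
A(t) = -121
1/(A(-745) + 192371) = 1/(-121 + 192371) = 1/192250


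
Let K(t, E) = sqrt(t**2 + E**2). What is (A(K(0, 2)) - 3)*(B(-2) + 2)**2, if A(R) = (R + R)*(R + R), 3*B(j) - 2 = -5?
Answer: 13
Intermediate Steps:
B(j) = -1 (B(j) = 2/3 + (1/3)*(-5) = 2/3 - 5/3 = -1)
K(t, E) = sqrt(E**2 + t**2)
A(R) = 4*R**2 (A(R) = (2*R)*(2*R) = 4*R**2)
(A(K(0, 2)) - 3)*(B(-2) + 2)**2 = (4*(sqrt(2**2 + 0**2))**2 - 3)*(-1 + 2)**2 = (4*(sqrt(4 + 0))**2 - 3)*1**2 = (4*(sqrt(4))**2 - 3)*1 = (4*2**2 - 3)*1 = (4*4 - 3)*1 = (16 - 3)*1 = 13*1 = 13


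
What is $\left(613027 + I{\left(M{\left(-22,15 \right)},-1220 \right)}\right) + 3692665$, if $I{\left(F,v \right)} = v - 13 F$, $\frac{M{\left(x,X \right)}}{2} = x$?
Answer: $4305044$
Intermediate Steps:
$M{\left(x,X \right)} = 2 x$
$\left(613027 + I{\left(M{\left(-22,15 \right)},-1220 \right)}\right) + 3692665 = \left(613027 - \left(1220 + 13 \cdot 2 \left(-22\right)\right)\right) + 3692665 = \left(613027 - 648\right) + 3692665 = 612379 + 3692665 = 4305044$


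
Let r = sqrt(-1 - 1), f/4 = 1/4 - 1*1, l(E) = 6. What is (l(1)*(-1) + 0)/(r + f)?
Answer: 18/11 + 6*I*sqrt(2)/11 ≈ 1.6364 + 0.77139*I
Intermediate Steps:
f = -3 (f = 4*(1/4 - 1*1) = 4*(1*(1/4) - 1) = 4*(1/4 - 1) = 4*(-3/4) = -3)
r = I*sqrt(2) (r = sqrt(-2) = I*sqrt(2) ≈ 1.4142*I)
(l(1)*(-1) + 0)/(r + f) = (6*(-1) + 0)/(I*sqrt(2) - 3) = (-6 + 0)/(-3 + I*sqrt(2)) = -6/(-3 + I*sqrt(2))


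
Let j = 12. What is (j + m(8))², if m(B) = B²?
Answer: 5776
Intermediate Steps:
(j + m(8))² = (12 + 8²)² = (12 + 64)² = 76² = 5776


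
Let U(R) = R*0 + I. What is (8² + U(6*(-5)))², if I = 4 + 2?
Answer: 4900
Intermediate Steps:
I = 6
U(R) = 6 (U(R) = R*0 + 6 = 0 + 6 = 6)
(8² + U(6*(-5)))² = (8² + 6)² = (64 + 6)² = 70² = 4900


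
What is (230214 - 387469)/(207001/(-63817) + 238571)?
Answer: -10035542335/15224678506 ≈ -0.65916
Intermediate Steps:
(230214 - 387469)/(207001/(-63817) + 238571) = -157255/(207001*(-1/63817) + 238571) = -157255/(-207001/63817 + 238571) = -157255/15224678506/63817 = -157255*63817/15224678506 = -10035542335/15224678506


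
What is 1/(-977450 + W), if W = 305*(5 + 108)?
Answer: -1/942985 ≈ -1.0605e-6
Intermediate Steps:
W = 34465 (W = 305*113 = 34465)
1/(-977450 + W) = 1/(-977450 + 34465) = 1/(-942985) = -1/942985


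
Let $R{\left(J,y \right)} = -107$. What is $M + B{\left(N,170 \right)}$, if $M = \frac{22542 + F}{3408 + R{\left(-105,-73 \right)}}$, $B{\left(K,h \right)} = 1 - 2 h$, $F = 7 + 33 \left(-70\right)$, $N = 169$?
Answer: $- \frac{1098800}{3301} \approx -332.87$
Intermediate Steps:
$F = -2303$ ($F = 7 - 2310 = -2303$)
$M = \frac{20239}{3301}$ ($M = \frac{22542 - 2303}{3408 - 107} = \frac{20239}{3301} \approx 6.1312$)
$M + B{\left(N,170 \right)} = \frac{20239}{3301} + \left(1 - 340\right) = \frac{20239}{3301} - 339 = - \frac{1098800}{3301}$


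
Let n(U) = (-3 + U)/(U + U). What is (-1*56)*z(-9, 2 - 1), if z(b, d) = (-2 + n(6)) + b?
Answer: 602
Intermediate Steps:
n(U) = (-3 + U)/(2*U) (n(U) = (-3 + U)/((2*U)) = (-3 + U)*(1/(2*U)) = (-3 + U)/(2*U))
z(b, d) = -7/4 + b (z(b, d) = (-2 + (1/2)*(-3 + 6)/6) + b = (-2 + (1/2)*(1/6)*3) + b = (-2 + 1/4) + b = -7/4 + b)
(-1*56)*z(-9, 2 - 1) = (-1*56)*(-7/4 - 9) = -56*(-43/4) = 602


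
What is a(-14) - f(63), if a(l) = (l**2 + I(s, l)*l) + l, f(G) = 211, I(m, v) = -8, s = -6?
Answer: 83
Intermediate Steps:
a(l) = l**2 - 7*l (a(l) = (l**2 - 8*l) + l = l**2 - 7*l)
a(-14) - f(63) = -14*(-7 - 14) - 1*211 = -14*(-21) - 211 = 294 - 211 = 83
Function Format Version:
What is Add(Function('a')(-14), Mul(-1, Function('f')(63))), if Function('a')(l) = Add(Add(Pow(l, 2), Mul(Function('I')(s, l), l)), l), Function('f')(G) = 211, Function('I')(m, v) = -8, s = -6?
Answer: 83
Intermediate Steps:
Function('a')(l) = Add(Pow(l, 2), Mul(-7, l)) (Function('a')(l) = Add(Add(Pow(l, 2), Mul(-8, l)), l) = Add(Pow(l, 2), Mul(-7, l)))
Add(Function('a')(-14), Mul(-1, Function('f')(63))) = Add(Mul(-14, Add(-7, -14)), Mul(-1, 211)) = Add(Mul(-14, -21), -211) = Add(294, -211) = 83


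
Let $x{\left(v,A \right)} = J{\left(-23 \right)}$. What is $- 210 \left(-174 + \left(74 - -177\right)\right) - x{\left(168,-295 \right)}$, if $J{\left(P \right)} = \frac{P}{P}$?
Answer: $-16171$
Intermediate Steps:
$J{\left(P \right)} = 1$
$x{\left(v,A \right)} = 1$
$- 210 \left(-174 + \left(74 - -177\right)\right) - x{\left(168,-295 \right)} = - 210 \left(-174 + \left(74 - -177\right)\right) - 1 = - 210 \left(-174 + \left(74 + 177\right)\right) - 1 = - 210 \left(-174 + 251\right) - 1 = \left(-210\right) 77 - 1 = -16170 - 1 = -16171$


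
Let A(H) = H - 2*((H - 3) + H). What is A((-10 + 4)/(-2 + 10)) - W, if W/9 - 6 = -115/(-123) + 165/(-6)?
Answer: 31707/164 ≈ 193.34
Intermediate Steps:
W = -15177/82 (W = 54 + 9*(-115/(-123) + 165/(-6)) = 54 + 9*(-115*(-1/123) + 165*(-⅙)) = 54 + 9*(115/123 - 55/2) = 54 + 9*(-6535/246) = 54 - 19605/82 = -15177/82 ≈ -185.09)
A(H) = 6 - 3*H (A(H) = H - 2*((-3 + H) + H) = H - 2*(-3 + 2*H) = H + (6 - 4*H) = 6 - 3*H)
A((-10 + 4)/(-2 + 10)) - W = (6 - 3*(-10 + 4)/(-2 + 10)) - 1*(-15177/82) = (6 - (-18)/8) + 15177/82 = (6 - 3*(-¾)) + 15177/82 = (6 + 9/4) + 15177/82 = 33/4 + 15177/82 = 31707/164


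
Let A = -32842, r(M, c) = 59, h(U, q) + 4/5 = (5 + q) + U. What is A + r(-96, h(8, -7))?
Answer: -32783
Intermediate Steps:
h(U, q) = 21/5 + U + q (h(U, q) = -⅘ + ((5 + q) + U) = -⅘ + (5 + U + q) = 21/5 + U + q)
A + r(-96, h(8, -7)) = -32842 + 59 = -32783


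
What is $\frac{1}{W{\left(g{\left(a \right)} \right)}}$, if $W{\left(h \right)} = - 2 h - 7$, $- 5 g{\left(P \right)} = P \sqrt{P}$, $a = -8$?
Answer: $- \frac{175}{3273} + \frac{160 i \sqrt{2}}{3273} \approx -0.053468 + 0.069134 i$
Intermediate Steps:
$g{\left(P \right)} = - \frac{P^{\frac{3}{2}}}{5}$ ($g{\left(P \right)} = - \frac{P \sqrt{P}}{5} = - \frac{P^{\frac{3}{2}}}{5}$)
$W{\left(h \right)} = -7 - 2 h$
$\frac{1}{W{\left(g{\left(a \right)} \right)}} = \frac{1}{-7 - 2 \left(- \frac{\left(-8\right)^{\frac{3}{2}}}{5}\right)} = \frac{1}{-7 - 2 \left(- \frac{\left(-16\right) i \sqrt{2}}{5}\right)} = \frac{1}{-7 - 2 \frac{16 i \sqrt{2}}{5}} = \frac{1}{-7 - \frac{32 i \sqrt{2}}{5}}$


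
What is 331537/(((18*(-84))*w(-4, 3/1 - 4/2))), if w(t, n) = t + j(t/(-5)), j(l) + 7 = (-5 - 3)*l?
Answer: 1657685/131544 ≈ 12.602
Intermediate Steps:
j(l) = -7 - 8*l (j(l) = -7 + (-5 - 3)*l = -7 - 8*l)
w(t, n) = -7 + 13*t/5 (w(t, n) = t + (-7 - 8*t/(-5)) = t + (-7 - 8*t*(-1)/5) = t + (-7 - (-8)*t/5) = t + (-7 + 8*t/5) = -7 + 13*t/5)
331537/(((18*(-84))*w(-4, 3/1 - 4/2))) = 331537/(((18*(-84))*(-7 + (13/5)*(-4)))) = 331537/((-1512*(-7 - 52/5))) = 331537/((-1512*(-87/5))) = 331537/(131544/5) = 331537*(5/131544) = 1657685/131544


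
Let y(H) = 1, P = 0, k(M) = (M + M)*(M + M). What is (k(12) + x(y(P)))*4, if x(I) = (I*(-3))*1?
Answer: 2292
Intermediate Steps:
k(M) = 4*M² (k(M) = (2*M)*(2*M) = 4*M²)
x(I) = -3*I (x(I) = -3*I*1 = -3*I)
(k(12) + x(y(P)))*4 = (4*12² - 3*1)*4 = (4*144 - 3)*4 = (576 - 3)*4 = 573*4 = 2292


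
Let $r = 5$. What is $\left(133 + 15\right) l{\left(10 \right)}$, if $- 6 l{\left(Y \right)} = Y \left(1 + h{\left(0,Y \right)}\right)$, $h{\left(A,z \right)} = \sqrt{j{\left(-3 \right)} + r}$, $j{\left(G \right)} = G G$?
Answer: $- \frac{740}{3} - \frac{740 \sqrt{14}}{3} \approx -1169.6$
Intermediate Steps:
$j{\left(G \right)} = G^{2}$
$h{\left(A,z \right)} = \sqrt{14}$ ($h{\left(A,z \right)} = \sqrt{\left(-3\right)^{2} + 5} = \sqrt{9 + 5} = \sqrt{14}$)
$l{\left(Y \right)} = - \frac{Y \left(1 + \sqrt{14}\right)}{6}$
$\left(133 + 15\right) l{\left(10 \right)} = \left(133 + 15\right) \left(\left(- \frac{1}{6}\right) 10 \left(1 + \sqrt{14}\right)\right) = 148 \left(- \frac{5}{3} - \frac{5 \sqrt{14}}{3}\right) = - \frac{740}{3} - \frac{740 \sqrt{14}}{3}$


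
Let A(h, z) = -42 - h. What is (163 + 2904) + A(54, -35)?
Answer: 2971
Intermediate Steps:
(163 + 2904) + A(54, -35) = (163 + 2904) + (-42 - 1*54) = 3067 + (-42 - 54) = 3067 - 96 = 2971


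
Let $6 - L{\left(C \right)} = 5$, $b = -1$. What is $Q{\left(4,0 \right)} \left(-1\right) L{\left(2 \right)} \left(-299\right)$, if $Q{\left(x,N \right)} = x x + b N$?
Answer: $4784$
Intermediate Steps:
$Q{\left(x,N \right)} = x^{2} - N$ ($Q{\left(x,N \right)} = x x - N = x^{2} - N$)
$L{\left(C \right)} = 1$ ($L{\left(C \right)} = 6 - 5 = 1$)
$Q{\left(4,0 \right)} \left(-1\right) L{\left(2 \right)} \left(-299\right) = \left(4^{2} - 0\right) \left(-1\right) 1 \left(-299\right) = \left(16 + 0\right) \left(-1\right) 1 \left(-299\right) = 16 \left(-1\right) 1 \left(-299\right) = \left(-16\right) 1 \left(-299\right) = \left(-16\right) \left(-299\right) = 4784$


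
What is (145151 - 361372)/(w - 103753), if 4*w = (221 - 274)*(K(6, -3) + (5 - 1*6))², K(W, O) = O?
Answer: 216221/103965 ≈ 2.0797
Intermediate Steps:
w = -212 (w = ((221 - 274)*(-3 + (5 - 1*6))²)/4 = (-53*(-3 + (5 - 6))²)/4 = (-53*(-3 - 1)²)/4 = (-53*(-4)²)/4 = (-53*16)/4 = (¼)*(-848) = -212)
(145151 - 361372)/(w - 103753) = (145151 - 361372)/(-212 - 103753) = -216221/(-103965) = -216221*(-1/103965) = 216221/103965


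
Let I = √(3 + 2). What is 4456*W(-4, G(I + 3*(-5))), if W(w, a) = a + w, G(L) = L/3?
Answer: -40104 + 4456*√5/3 ≈ -36783.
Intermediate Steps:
I = √5 ≈ 2.2361
G(L) = L/3 (G(L) = L*(⅓) = L/3)
4456*W(-4, G(I + 3*(-5))) = 4456*((√5 + 3*(-5))/3 - 4) = 4456*((√5 - 15)/3 - 4) = 4456*((-15 + √5)/3 - 4) = 4456*((-5 + √5/3) - 4) = 4456*(-9 + √5/3) = -40104 + 4456*√5/3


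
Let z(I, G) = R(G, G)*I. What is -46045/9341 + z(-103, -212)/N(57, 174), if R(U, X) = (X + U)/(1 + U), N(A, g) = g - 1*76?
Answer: -680029331/96576599 ≈ -7.0413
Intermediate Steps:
N(A, g) = -76 + g (N(A, g) = g - 76 = -76 + g)
R(U, X) = (U + X)/(1 + U)
z(I, G) = 2*G*I/(1 + G) (z(I, G) = ((G + G)/(1 + G))*I = ((2*G)/(1 + G))*I = (2*G/(1 + G))*I = 2*G*I/(1 + G))
-46045/9341 + z(-103, -212)/N(57, 174) = -46045/9341 + (2*(-212)*(-103)/(1 - 212))/(-76 + 174) = -46045*1/9341 + (2*(-212)*(-103)/(-211))/98 = -46045/9341 + (2*(-212)*(-103)*(-1/211))*(1/98) = -46045/9341 - 43672/211*1/98 = -46045/9341 - 21836/10339 = -680029331/96576599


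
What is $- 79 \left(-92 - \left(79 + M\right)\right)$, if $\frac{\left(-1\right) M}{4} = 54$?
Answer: $-3555$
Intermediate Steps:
$M = -216$ ($M = \left(-4\right) 54 = -216$)
$- 79 \left(-92 - \left(79 + M\right)\right) = - 79 \left(-92 - -137\right) = - 79 \left(-92 + \left(-79 + 216\right)\right) = - 79 \left(-92 + 137\right) = \left(-79\right) 45 = -3555$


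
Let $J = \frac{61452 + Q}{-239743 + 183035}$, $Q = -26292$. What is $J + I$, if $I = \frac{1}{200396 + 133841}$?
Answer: $- \frac{2937929053}{4738477949} \approx -0.62002$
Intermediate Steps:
$J = - \frac{8790}{14177}$ ($J = \frac{61452 - 26292}{-239743 + 183035} = \frac{35160}{-56708} = 35160 \left(- \frac{1}{56708}\right) = - \frac{8790}{14177} \approx -0.62002$)
$I = \frac{1}{334237} \approx 2.9919 \cdot 10^{-6}$
$J + I = - \frac{8790}{14177} + \frac{1}{334237} = - \frac{2937929053}{4738477949}$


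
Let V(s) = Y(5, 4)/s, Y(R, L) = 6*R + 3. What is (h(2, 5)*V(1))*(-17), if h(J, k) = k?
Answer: -2805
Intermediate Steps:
Y(R, L) = 3 + 6*R
V(s) = 33/s (V(s) = (3 + 6*5)/s = (3 + 30)/s = 33/s)
(h(2, 5)*V(1))*(-17) = (5*(33/1))*(-17) = (5*(33*1))*(-17) = (5*33)*(-17) = 165*(-17) = -2805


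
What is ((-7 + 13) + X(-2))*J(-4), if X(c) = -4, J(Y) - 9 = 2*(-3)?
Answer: 6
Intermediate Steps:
J(Y) = 3 (J(Y) = 9 + 2*(-3) = 9 - 6 = 3)
((-7 + 13) + X(-2))*J(-4) = ((-7 + 13) - 4)*3 = (6 - 4)*3 = 2*3 = 6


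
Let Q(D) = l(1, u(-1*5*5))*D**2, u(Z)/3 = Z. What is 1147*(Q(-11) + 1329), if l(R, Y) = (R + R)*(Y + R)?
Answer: -19016113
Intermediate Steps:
u(Z) = 3*Z
l(R, Y) = 2*R*(R + Y) (l(R, Y) = (2*R)*(R + Y) = 2*R*(R + Y))
Q(D) = -148*D**2 (Q(D) = (2*1*(1 + 3*(-1*5*5)))*D**2 = (2*1*(1 + 3*(-5*5)))*D**2 = (2*1*(1 + 3*(-25)))*D**2 = (2*1*(1 - 75))*D**2 = (2*1*(-74))*D**2 = -148*D**2)
1147*(Q(-11) + 1329) = 1147*(-148*(-11)**2 + 1329) = 1147*(-148*121 + 1329) = 1147*(-17908 + 1329) = 1147*(-16579) = -19016113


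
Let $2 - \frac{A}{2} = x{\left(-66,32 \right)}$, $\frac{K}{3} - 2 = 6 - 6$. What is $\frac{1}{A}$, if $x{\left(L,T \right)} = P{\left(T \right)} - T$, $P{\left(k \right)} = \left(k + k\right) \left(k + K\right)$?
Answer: $- \frac{1}{4796} \approx -0.00020851$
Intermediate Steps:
$K = 6$ ($K = 6 + 3 \left(6 - 6\right) = 6 + 3 \cdot 0 = 6 + 0 = 6$)
$P{\left(k \right)} = 2 k \left(6 + k\right)$ ($P{\left(k \right)} = \left(k + k\right) \left(k + 6\right) = 2 k \left(6 + k\right)$)
$x{\left(L,T \right)} = - T + 2 T \left(6 + T\right)$ ($x{\left(L,T \right)} = 2 T \left(6 + T\right) - T = - T + 2 T \left(6 + T\right)$)
$A = -4796$ ($A = 4 - 2 \cdot 32 \left(11 + 2 \cdot 32\right) = 4 - 2 \cdot 32 \left(11 + 64\right) = 4 - 2 \cdot 32 \cdot 75 = 4 - 4800 = -4796$)
$\frac{1}{A} = \frac{1}{-4796} = - \frac{1}{4796}$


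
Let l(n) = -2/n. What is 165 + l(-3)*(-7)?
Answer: 481/3 ≈ 160.33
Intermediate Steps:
165 + l(-3)*(-7) = 165 - 2/(-3)*(-7) = 165 - 2*(-⅓)*(-7) = 165 + (⅔)*(-7) = 165 - 14/3 = 481/3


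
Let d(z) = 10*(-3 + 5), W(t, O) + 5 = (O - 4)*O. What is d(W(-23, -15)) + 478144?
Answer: 478164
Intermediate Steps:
W(t, O) = -5 + O*(-4 + O) (W(t, O) = -5 + (O - 4)*O = -5 + (-4 + O)*O = -5 + O*(-4 + O))
d(z) = 20 (d(z) = 10*2 = 20)
d(W(-23, -15)) + 478144 = 20 + 478144 = 478164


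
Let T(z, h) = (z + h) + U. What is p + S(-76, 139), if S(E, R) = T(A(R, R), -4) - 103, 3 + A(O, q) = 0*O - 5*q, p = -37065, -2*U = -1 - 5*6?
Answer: -75709/2 ≈ -37855.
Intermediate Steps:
U = 31/2 (U = -(-1 - 5*6)/2 = -(-1 - 30)/2 = -½*(-31) = 31/2 ≈ 15.500)
A(O, q) = -3 - 5*q (A(O, q) = -3 + (0*O - 5*q) = -3 + (0 - 5*q) = -3 - 5*q)
T(z, h) = 31/2 + h + z (T(z, h) = (z + h) + 31/2 = (h + z) + 31/2 = 31/2 + h + z)
S(E, R) = -189/2 - 5*R (S(E, R) = (31/2 - 4 + (-3 - 5*R)) - 103 = (17/2 - 5*R) - 103 = -189/2 - 5*R)
p + S(-76, 139) = -37065 + (-189/2 - 5*139) = -37065 + (-189/2 - 695) = -37065 - 1579/2 = -75709/2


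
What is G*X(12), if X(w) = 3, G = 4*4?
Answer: 48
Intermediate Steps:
G = 16
G*X(12) = 16*3 = 48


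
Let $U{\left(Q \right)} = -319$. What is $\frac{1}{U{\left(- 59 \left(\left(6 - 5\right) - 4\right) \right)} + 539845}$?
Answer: $\frac{1}{539526} \approx 1.8535 \cdot 10^{-6}$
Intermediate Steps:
$\frac{1}{U{\left(- 59 \left(\left(6 - 5\right) - 4\right) \right)} + 539845} = \frac{1}{-319 + 539845} = \frac{1}{539526}$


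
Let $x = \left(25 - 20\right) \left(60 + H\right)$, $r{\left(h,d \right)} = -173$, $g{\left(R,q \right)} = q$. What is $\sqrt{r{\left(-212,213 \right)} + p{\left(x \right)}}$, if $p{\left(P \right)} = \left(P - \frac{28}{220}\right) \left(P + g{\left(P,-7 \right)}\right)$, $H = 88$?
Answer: $\frac{\sqrt{1640014970}}{55} \approx 736.31$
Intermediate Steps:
$x = 740$ ($x = \left(25 - 20\right) \left(60 + 88\right) = 5 \cdot 148 = 740$)
$p{\left(P \right)} = \left(-7 + P\right) \left(- \frac{7}{55} + P\right)$ ($p{\left(P \right)} = \left(P - \frac{28}{220}\right) \left(P - 7\right) = \left(P - \frac{7}{55}\right) \left(-7 + P\right) = \left(- \frac{7}{55} + P\right) \left(-7 + P\right) = \left(-7 + P\right) \left(- \frac{7}{55} + P\right)$)
$\sqrt{r{\left(-212,213 \right)} + p{\left(x \right)}} = \sqrt{-173 + \left(\frac{49}{55} + 740^{2} - \frac{58016}{11}\right)} = \sqrt{-173 + \left(\frac{49}{55} + 547600 - \frac{58016}{11}\right)} = \sqrt{-173 + \frac{29827969}{55}} = \sqrt{\frac{29818454}{55}} = \frac{\sqrt{1640014970}}{55}$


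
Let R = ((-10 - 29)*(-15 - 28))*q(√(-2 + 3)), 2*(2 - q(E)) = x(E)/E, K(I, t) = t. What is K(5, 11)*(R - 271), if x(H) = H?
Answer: 49379/2 ≈ 24690.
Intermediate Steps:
q(E) = 3/2 (q(E) = 2 - E/(2*E) = 2 - ½*1 = 2 - ½ = 3/2)
R = 5031/2 (R = ((-10 - 29)*(-15 - 28))*(3/2) = -39*(-43)*(3/2) = 1677*(3/2) = 5031/2 ≈ 2515.5)
K(5, 11)*(R - 271) = 11*(5031/2 - 271) = 11*(4489/2) = 49379/2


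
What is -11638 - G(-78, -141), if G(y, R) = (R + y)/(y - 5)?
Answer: -966173/83 ≈ -11641.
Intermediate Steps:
G(y, R) = (R + y)/(-5 + y)
-11638 - G(-78, -141) = -11638 - (-141 - 78)/(-5 - 78) = -11638 - (-219)/(-83) = -11638 - (-1)*(-219)/83 = -11638 - 1*219/83 = -11638 - 219/83 = -966173/83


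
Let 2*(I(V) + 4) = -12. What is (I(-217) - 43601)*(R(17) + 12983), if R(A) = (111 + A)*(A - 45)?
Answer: -409899789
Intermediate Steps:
I(V) = -10 (I(V) = -4 + (½)*(-12) = -4 - 6 = -10)
R(A) = (-45 + A)*(111 + A) (R(A) = (111 + A)*(-45 + A) = (-45 + A)*(111 + A))
(I(-217) - 43601)*(R(17) + 12983) = (-10 - 43601)*((-4995 + 17² + 66*17) + 12983) = -43611*((-4995 + 289 + 1122) + 12983) = -43611*(-3584 + 12983) = -43611*9399 = -409899789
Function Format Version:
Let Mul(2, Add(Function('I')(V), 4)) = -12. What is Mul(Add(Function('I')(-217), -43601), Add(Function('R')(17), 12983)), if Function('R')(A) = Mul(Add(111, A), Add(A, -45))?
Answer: -409899789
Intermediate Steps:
Function('I')(V) = -10 (Function('I')(V) = Add(-4, Mul(Rational(1, 2), -12)) = Add(-4, -6) = -10)
Function('R')(A) = Mul(Add(-45, A), Add(111, A)) (Function('R')(A) = Mul(Add(111, A), Add(-45, A)) = Mul(Add(-45, A), Add(111, A)))
Mul(Add(Function('I')(-217), -43601), Add(Function('R')(17), 12983)) = Mul(Add(-10, -43601), Add(Add(-4995, Pow(17, 2), Mul(66, 17)), 12983)) = Mul(-43611, Add(Add(-4995, 289, 1122), 12983)) = Mul(-43611, Add(-3584, 12983)) = Mul(-43611, 9399) = -409899789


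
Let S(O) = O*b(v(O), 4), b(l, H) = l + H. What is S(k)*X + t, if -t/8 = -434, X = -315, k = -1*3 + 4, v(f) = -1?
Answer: 2527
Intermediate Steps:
k = 1 (k = -3 + 4 = 1)
b(l, H) = H + l
t = 3472 (t = -8*(-434) = 3472)
S(O) = 3*O (S(O) = O*(4 - 1) = O*3 = 3*O)
S(k)*X + t = (3*1)*(-315) + 3472 = 3*(-315) + 3472 = -945 + 3472 = 2527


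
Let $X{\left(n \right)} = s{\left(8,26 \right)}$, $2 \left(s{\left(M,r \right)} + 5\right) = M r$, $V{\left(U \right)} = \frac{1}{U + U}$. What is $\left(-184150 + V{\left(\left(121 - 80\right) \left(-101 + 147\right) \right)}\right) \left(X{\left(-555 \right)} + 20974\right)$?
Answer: $- \frac{14637596586327}{3772} \approx -3.8806 \cdot 10^{9}$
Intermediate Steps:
$V{\left(U \right)} = \frac{1}{2 U}$
$s{\left(M,r \right)} = -5 + \frac{M r}{2}$
$X{\left(n \right)} = 99$ ($X{\left(n \right)} = -5 + \frac{1}{2} \cdot 8 \cdot 26 = -5 + 104 = 99$)
$\left(-184150 + V{\left(\left(121 - 80\right) \left(-101 + 147\right) \right)}\right) \left(X{\left(-555 \right)} + 20974\right) = \left(-184150 + \frac{1}{2 \left(121 - 80\right) \left(-101 + 147\right)}\right) \left(99 + 20974\right) = \left(-184150 + \frac{1}{2 \cdot 41 \cdot 46}\right) 21073 = \left(-184150 + \frac{1}{2 \cdot 1886}\right) 21073 = \left(-184150 + \frac{1}{2} \cdot \frac{1}{1886}\right) 21073 = \left(-184150 + \frac{1}{3772}\right) 21073 = \left(- \frac{694613799}{3772}\right) 21073 = - \frac{14637596586327}{3772}$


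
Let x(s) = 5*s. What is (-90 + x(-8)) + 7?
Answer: -123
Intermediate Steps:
(-90 + x(-8)) + 7 = (-90 + 5*(-8)) + 7 = (-90 - 40) + 7 = -130 + 7 = -123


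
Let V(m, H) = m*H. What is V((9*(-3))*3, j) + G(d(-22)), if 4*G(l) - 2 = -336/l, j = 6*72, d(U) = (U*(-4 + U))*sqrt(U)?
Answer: -69983/2 + 21*I*sqrt(22)/3146 ≈ -34992.0 + 0.031309*I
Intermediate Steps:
d(U) = U**(3/2)*(-4 + U)
j = 432
G(l) = 1/2 - 84/l (G(l) = 1/2 + (-336/l)/4 = 1/2 - 84/l)
V(m, H) = H*m
V((9*(-3))*3, j) + G(d(-22)) = 432*((9*(-3))*3) + (-168 + (-22)**(3/2)*(-4 - 22))/(2*(((-22)**(3/2)*(-4 - 22)))) = 432*(-27*3) + (-168 - 22*I*sqrt(22)*(-26))/(2*((-22*I*sqrt(22)*(-26)))) = 432*(-81) + (-168 + 572*I*sqrt(22))/(2*((572*I*sqrt(22)))) = -34992 + (-I*sqrt(22)/12584)*(-168 + 572*I*sqrt(22))/2 = -34992 - I*sqrt(22)*(-168 + 572*I*sqrt(22))/25168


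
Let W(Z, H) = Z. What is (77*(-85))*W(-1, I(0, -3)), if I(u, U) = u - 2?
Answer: 6545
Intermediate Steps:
I(u, U) = -2 + u
(77*(-85))*W(-1, I(0, -3)) = (77*(-85))*(-1) = -6545*(-1) = 6545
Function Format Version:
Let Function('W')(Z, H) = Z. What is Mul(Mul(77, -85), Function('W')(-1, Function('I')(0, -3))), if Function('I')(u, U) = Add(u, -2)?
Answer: 6545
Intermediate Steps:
Function('I')(u, U) = Add(-2, u)
Mul(Mul(77, -85), Function('W')(-1, Function('I')(0, -3))) = Mul(Mul(77, -85), -1) = Mul(-6545, -1) = 6545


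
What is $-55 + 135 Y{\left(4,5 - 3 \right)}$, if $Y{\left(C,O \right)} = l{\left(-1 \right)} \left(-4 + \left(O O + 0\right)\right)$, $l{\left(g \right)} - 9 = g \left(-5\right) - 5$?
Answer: $-55$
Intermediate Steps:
$l{\left(g \right)} = 4 - 5 g$ ($l{\left(g \right)} = 9 + \left(g \left(-5\right) - 5\right) = 9 - \left(5 + 5 g\right) = 4 - 5 g$)
$Y{\left(C,O \right)} = -36 + 9 O^{2}$ ($Y{\left(C,O \right)} = \left(4 - -5\right) \left(-4 + \left(O O + 0\right)\right) = \left(4 + 5\right) \left(-4 + \left(O^{2} + 0\right)\right) = 9 \left(-4 + O^{2}\right) = -36 + 9 O^{2}$)
$-55 + 135 Y{\left(4,5 - 3 \right)} = -55 + 135 \left(-36 + 9 \left(5 - 3\right)^{2}\right) = -55 + 135 \left(-36 + 9 \cdot 2^{2}\right) = -55 + 135 \left(-36 + 9 \cdot 4\right) = -55 + 135 \left(-36 + 36\right) = -55 + 135 \cdot 0 = -55 + 0 = -55$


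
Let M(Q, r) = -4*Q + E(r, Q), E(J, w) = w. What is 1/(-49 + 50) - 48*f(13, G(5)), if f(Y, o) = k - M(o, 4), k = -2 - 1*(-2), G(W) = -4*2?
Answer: 1153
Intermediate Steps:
G(W) = -8
M(Q, r) = -3*Q (M(Q, r) = -4*Q + Q = -3*Q)
k = 0 (k = -2 + 2 = 0)
f(Y, o) = 3*o (f(Y, o) = 0 - (-3)*o = 0 + 3*o = 3*o)
1/(-49 + 50) - 48*f(13, G(5)) = 1/(-49 + 50) - 144*(-8) = 1/1 - 48*(-24) = 1 + 1152 = 1153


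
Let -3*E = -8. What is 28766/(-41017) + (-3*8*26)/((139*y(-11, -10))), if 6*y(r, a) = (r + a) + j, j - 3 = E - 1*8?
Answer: 90404882/199547705 ≈ 0.45305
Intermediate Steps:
E = 8/3 (E = -⅓*(-8) = 8/3 ≈ 2.6667)
j = -7/3 (j = 3 + (8/3 - 1*8) = 3 + (8/3 - 8) = 3 - 16/3 = -7/3 ≈ -2.3333)
y(r, a) = -7/18 + a/6 + r/6 (y(r, a) = ((r + a) - 7/3)/6 = ((a + r) - 7/3)/6 = (-7/3 + a + r)/6 = -7/18 + a/6 + r/6)
28766/(-41017) + (-3*8*26)/((139*y(-11, -10))) = 28766/(-41017) + (-3*8*26)/((139*(-7/18 + (⅙)*(-10) + (⅙)*(-11)))) = 28766*(-1/41017) + (-24*26)/((139*(-7/18 - 5/3 - 11/6))) = -28766/41017 - 624/(139*(-35/9)) = -28766/41017 - 624/(-4865/9) = -28766/41017 - 624*(-9/4865) = -28766/41017 + 5616/4865 = 90404882/199547705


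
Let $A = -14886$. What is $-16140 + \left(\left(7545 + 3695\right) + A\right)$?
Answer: $-19786$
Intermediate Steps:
$-16140 + \left(\left(7545 + 3695\right) + A\right) = -16140 + \left(\left(7545 + 3695\right) - 14886\right) = -16140 + \left(11240 - 14886\right) = -16140 - 3646 = -19786$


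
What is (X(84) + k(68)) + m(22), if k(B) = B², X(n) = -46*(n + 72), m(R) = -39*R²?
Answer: -21428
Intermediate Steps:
X(n) = -3312 - 46*n (X(n) = -46*(72 + n) = -3312 - 46*n)
(X(84) + k(68)) + m(22) = ((-3312 - 46*84) + 68²) - 39*22² = ((-3312 - 3864) + 4624) - 39*484 = (-7176 + 4624) - 18876 = -2552 - 18876 = -21428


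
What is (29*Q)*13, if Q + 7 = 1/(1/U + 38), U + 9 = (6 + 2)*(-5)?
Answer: -4892706/1861 ≈ -2629.1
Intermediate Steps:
U = -49 (U = -9 + (6 + 2)*(-5) = -9 + 8*(-5) = -9 - 40 = -49)
Q = -12978/1861 (Q = -7 + 1/(1/(-49) + 38) = -7 + 1/(-1/49 + 38) = -7 + 1/(1861/49) = -7 + 49/1861 = -12978/1861 ≈ -6.9737)
(29*Q)*13 = (29*(-12978/1861))*13 = -376362/1861*13 = -4892706/1861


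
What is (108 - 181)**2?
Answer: 5329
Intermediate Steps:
(108 - 181)**2 = (-73)**2 = 5329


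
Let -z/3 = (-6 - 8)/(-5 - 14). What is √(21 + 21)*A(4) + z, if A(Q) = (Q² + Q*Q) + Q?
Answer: -42/19 + 36*√42 ≈ 231.10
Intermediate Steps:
z = -42/19 (z = -3*(-6 - 8)/(-5 - 14) = -(-42)/(-19) = -(-42)*(-1)/19 = -3*14/19 = -42/19 ≈ -2.2105)
A(Q) = Q + 2*Q² (A(Q) = (Q² + Q²) + Q = 2*Q² + Q = Q + 2*Q²)
√(21 + 21)*A(4) + z = √(21 + 21)*(4*(1 + 2*4)) - 42/19 = √42*(4*(1 + 8)) - 42/19 = √42*(4*9) - 42/19 = √42*36 - 42/19 = 36*√42 - 42/19 = -42/19 + 36*√42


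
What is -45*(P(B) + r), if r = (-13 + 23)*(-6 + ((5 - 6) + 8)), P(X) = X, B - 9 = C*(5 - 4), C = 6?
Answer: -1125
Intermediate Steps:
B = 15 (B = 9 + 6*(5 - 4) = 9 + 6*1 = 9 + 6 = 15)
r = 10 (r = 10*(-6 + (-1 + 8)) = 10*(-6 + 7) = 10*1 = 10)
-45*(P(B) + r) = -45*(15 + 10) = -45*25 = -1125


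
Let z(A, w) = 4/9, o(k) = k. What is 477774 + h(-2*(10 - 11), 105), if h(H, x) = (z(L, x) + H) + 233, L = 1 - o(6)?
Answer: 4302085/9 ≈ 4.7801e+5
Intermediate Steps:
L = -5 (L = 1 - 1*6 = 1 - 6 = -5)
z(A, w) = 4/9 (z(A, w) = 4*(1/9) = 4/9)
h(H, x) = 2101/9 + H (h(H, x) = (4/9 + H) + 233 = 2101/9 + H)
477774 + h(-2*(10 - 11), 105) = 477774 + (2101/9 - 2*(10 - 11)) = 477774 + (2101/9 - 2*(-1)) = 477774 + (2101/9 + 2) = 477774 + 2119/9 = 4302085/9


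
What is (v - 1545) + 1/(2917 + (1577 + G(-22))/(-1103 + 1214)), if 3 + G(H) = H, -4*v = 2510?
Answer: -1413597733/650678 ≈ -2172.5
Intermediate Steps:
v = -1255/2 (v = -¼*2510 = -1255/2 ≈ -627.50)
G(H) = -3 + H
(v - 1545) + 1/(2917 + (1577 + G(-22))/(-1103 + 1214)) = (-1255/2 - 1545) + 1/(2917 + (1577 + (-3 - 22))/(-1103 + 1214)) = -4345/2 + 1/(2917 + (1577 - 25)/111) = -4345/2 + 1/(2917 + 1552*(1/111)) = -4345/2 + 1/(2917 + 1552/111) = -4345/2 + 1/(325339/111) = -4345/2 + 111/325339 = -1413597733/650678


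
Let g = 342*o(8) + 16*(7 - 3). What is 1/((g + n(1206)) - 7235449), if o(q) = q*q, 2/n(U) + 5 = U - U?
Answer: -5/36067487 ≈ -1.3863e-7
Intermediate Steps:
n(U) = -2/5 (n(U) = 2/(-5 + (U - U)) = 2/(-5 + 0) = 2/(-5) = 2*(-1/5) = -2/5)
o(q) = q**2
g = 21952 (g = 342*8**2 + 16*(7 - 3) = 342*64 + 16*4 = 21888 + 64 = 21952)
1/((g + n(1206)) - 7235449) = 1/((21952 - 2/5) - 7235449) = 1/(109758/5 - 7235449) = 1/(-36067487/5) = -5/36067487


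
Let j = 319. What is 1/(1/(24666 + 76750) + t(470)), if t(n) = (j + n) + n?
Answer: 101416/127682745 ≈ 0.00079428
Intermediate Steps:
t(n) = 319 + 2*n (t(n) = (319 + n) + n = 319 + 2*n)
1/(1/(24666 + 76750) + t(470)) = 1/(1/(24666 + 76750) + (319 + 2*470)) = 1/(1/101416 + (319 + 940)) = 1/(1/101416 + 1259) = 1/(127682745/101416) = 101416/127682745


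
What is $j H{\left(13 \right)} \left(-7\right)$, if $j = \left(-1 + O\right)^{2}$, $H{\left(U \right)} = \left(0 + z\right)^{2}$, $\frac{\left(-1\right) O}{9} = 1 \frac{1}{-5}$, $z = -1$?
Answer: $- \frac{112}{25} \approx -4.48$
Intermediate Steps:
$O = \frac{9}{5}$ ($O = - 9 \cdot 1 \frac{1}{-5} = - 9 \cdot 1 \left(- \frac{1}{5}\right) = \left(-9\right) \left(- \frac{1}{5}\right) = \frac{9}{5} \approx 1.8$)
$H{\left(U \right)} = 1$ ($H{\left(U \right)} = \left(0 - 1\right)^{2} = \left(-1\right)^{2} = 1$)
$j = \frac{16}{25}$ ($j = \left(-1 + \frac{9}{5}\right)^{2} = \left(\frac{4}{5}\right)^{2} = \frac{16}{25} \approx 0.64$)
$j H{\left(13 \right)} \left(-7\right) = \frac{16}{25} \cdot 1 \left(-7\right) = \frac{16}{25} \left(-7\right) = - \frac{112}{25}$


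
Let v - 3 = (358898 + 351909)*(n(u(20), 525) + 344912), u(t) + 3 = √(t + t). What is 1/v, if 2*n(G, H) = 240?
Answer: 1/245251160827 ≈ 4.0775e-12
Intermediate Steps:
u(t) = -3 + √2*√t (u(t) = -3 + √(t + t) = -3 + √(2*t) = -3 + √2*√t)
n(G, H) = 120 (n(G, H) = (½)*240 = 120)
v = 245251160827 (v = 3 + (358898 + 351909)*(120 + 344912) = 3 + 710807*345032 = 3 + 245251160824 = 245251160827)
1/v = 1/245251160827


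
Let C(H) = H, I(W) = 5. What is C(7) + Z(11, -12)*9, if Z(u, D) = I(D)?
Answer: 52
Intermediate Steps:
Z(u, D) = 5
C(7) + Z(11, -12)*9 = 7 + 5*9 = 7 + 45 = 52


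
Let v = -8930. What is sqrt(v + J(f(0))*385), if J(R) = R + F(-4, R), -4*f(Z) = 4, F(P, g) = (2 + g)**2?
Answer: I*sqrt(8930) ≈ 94.499*I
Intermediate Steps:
f(Z) = -1 (f(Z) = -1/4*4 = -1)
J(R) = R + (2 + R)**2
sqrt(v + J(f(0))*385) = sqrt(-8930 + (-1 + (2 - 1)**2)*385) = sqrt(-8930 + (-1 + 1**2)*385) = sqrt(-8930 + (-1 + 1)*385) = sqrt(-8930 + 0*385) = sqrt(-8930 + 0) = sqrt(-8930) = I*sqrt(8930)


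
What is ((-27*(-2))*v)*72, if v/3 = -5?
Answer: -58320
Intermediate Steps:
v = -15 (v = 3*(-5) = -15)
((-27*(-2))*v)*72 = (-27*(-2)*(-15))*72 = (54*(-15))*72 = -810*72 = -58320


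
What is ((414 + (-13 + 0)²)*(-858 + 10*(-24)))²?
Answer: 409771537956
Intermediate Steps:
((414 + (-13 + 0)²)*(-858 + 10*(-24)))² = ((414 + (-13)²)*(-858 - 240))² = ((414 + 169)*(-1098))² = (583*(-1098))² = (-640134)² = 409771537956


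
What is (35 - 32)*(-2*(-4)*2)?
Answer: 48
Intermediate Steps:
(35 - 32)*(-2*(-4)*2) = 3*(8*2) = 3*16 = 48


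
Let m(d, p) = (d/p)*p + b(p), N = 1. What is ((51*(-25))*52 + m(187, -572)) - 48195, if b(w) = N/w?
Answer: -65384177/572 ≈ -1.1431e+5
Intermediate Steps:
b(w) = 1/w
m(d, p) = d + 1/p (m(d, p) = (d/p)*p + 1/p = d + 1/p)
((51*(-25))*52 + m(187, -572)) - 48195 = ((51*(-25))*52 + (187 + 1/(-572))) - 48195 = (-1275*52 + (187 - 1/572)) - 48195 = (-66300 + 106963/572) - 48195 = -37816637/572 - 48195 = -65384177/572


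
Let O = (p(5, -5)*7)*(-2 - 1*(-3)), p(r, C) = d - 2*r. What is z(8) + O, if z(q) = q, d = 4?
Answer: -34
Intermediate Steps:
p(r, C) = 4 - 2*r
O = -42 (O = ((4 - 2*5)*7)*(-2 - 1*(-3)) = ((4 - 10)*7)*(-2 + 3) = -6*7*1 = -42*1 = -42)
z(8) + O = 8 - 42 = -34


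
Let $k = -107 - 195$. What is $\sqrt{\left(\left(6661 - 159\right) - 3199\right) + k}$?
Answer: $\sqrt{3001} \approx 54.781$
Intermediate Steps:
$k = -302$ ($k = -107 - 195 = -302$)
$\sqrt{\left(\left(6661 - 159\right) - 3199\right) + k} = \sqrt{\left(\left(6661 - 159\right) - 3199\right) - 302} = \sqrt{\left(6502 - 3199\right) - 302} = \sqrt{3303 - 302} = \sqrt{3001}$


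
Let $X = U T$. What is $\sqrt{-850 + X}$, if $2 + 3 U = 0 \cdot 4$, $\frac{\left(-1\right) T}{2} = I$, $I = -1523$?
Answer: $\frac{i \sqrt{25926}}{3} \approx 53.672 i$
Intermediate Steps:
$T = 3046$ ($T = \left(-2\right) \left(-1523\right) = 3046$)
$U = - \frac{2}{3}$ ($U = - \frac{2}{3} + \frac{0 \cdot 4}{3} = - \frac{2}{3} + \frac{1}{3} \cdot 0 = - \frac{2}{3} + 0 = - \frac{2}{3} \approx -0.66667$)
$X = - \frac{6092}{3}$ ($X = \left(- \frac{2}{3}\right) 3046 = - \frac{6092}{3} \approx -2030.7$)
$\sqrt{-850 + X} = \sqrt{-850 - \frac{6092}{3}} = \sqrt{- \frac{8642}{3}} = \frac{i \sqrt{25926}}{3}$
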